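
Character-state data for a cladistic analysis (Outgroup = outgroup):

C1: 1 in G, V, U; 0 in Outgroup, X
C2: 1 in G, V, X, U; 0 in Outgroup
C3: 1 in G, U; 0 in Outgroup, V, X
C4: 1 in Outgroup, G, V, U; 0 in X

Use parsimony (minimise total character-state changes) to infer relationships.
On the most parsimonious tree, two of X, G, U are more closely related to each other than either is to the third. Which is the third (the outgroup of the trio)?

Character polarity is set by the outgroup: the derived state is whichever differs from the outgroup's state, so for C4 the derived state is '0', and for the remaining characters it is '1'.
C1 (derived state '1') is shared by G, U, and V — a synapomorphy uniting that clade.
All ingroup taxa share the derived state '1' for C2; it defines the ingroup but does not resolve relationships within it.
Only G and U show the derived state '1' for C3, supporting them as a clade.
C4: derived state '0' in X only — an autapomorphy, so it tells us nothing about relationships among taxa.
Most parsimonious ingroup topology: (((G,U),V),X).
G and U share a more recent common ancestor with each other than either does with X, so X is the least closely related of the three.

X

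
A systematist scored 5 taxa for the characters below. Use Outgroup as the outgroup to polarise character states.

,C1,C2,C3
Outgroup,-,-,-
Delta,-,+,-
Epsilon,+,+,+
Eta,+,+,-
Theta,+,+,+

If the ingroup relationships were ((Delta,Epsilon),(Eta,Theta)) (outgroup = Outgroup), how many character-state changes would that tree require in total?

Map each character onto ((Delta,Epsilon),(Eta,Theta)) (rooted by Outgroup) and count the minimum state changes it requires (Fitch parsimony):
C1: 2; C2: 1; C3: 2.
Total tree length = 5.

5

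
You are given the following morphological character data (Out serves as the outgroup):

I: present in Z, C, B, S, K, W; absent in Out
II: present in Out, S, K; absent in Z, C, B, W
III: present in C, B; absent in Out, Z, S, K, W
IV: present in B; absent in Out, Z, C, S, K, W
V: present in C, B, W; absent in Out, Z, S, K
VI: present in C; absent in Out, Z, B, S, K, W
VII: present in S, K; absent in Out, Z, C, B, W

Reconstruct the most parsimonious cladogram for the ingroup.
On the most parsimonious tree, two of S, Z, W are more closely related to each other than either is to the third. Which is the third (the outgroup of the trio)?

S

Character polarity is set by the outgroup: the derived state is whichever differs from the outgroup's state, so for II the derived state is 'absent', and for the remaining characters it is 'present'.
All ingroup taxa share the derived state 'present' for I; it defines the ingroup but does not resolve relationships within it.
Only B, C, W, and Z show the derived state 'absent' for II, supporting them as a clade.
Only B and C show the derived state 'present' for III, supporting them as a clade.
IV (derived state 'present') is unique to B (autapomorphy; uninformative for grouping).
V: derived state 'present' in B, C, and W only — synapomorphy for {B, C, W}.
VI (derived state 'present') is unique to C (autapomorphy; uninformative for grouping).
Only K and S show the derived state 'present' for VII, supporting them as a clade.
Most parsimonious ingroup topology: ((Z,((C,B),W)),(S,K)).
Z and W share a more recent common ancestor with each other than either does with S, so S is the least closely related of the three.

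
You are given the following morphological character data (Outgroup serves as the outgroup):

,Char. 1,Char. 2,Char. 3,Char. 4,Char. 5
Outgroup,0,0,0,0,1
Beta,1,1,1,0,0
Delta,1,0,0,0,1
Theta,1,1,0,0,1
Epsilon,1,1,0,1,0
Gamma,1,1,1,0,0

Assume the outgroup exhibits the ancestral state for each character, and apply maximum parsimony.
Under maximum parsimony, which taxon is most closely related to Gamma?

Character polarity is set by the outgroup: the derived state is whichever differs from the outgroup's state, so for Char. 5 the derived state is '0', and for the remaining characters it is '1'.
All ingroup taxa share the derived state '1' for Char. 1; it defines the ingroup but does not resolve relationships within it.
Char. 2: derived state '1' in Beta, Epsilon, Gamma, and Theta only — synapomorphy for {Beta, Epsilon, Gamma, Theta}.
Char. 3 (derived state '1') is shared by Beta and Gamma — a synapomorphy uniting that clade.
Char. 4: derived state '1' in Epsilon only — an autapomorphy, so it tells us nothing about relationships among taxa.
Only Beta, Epsilon, and Gamma show the derived state '0' for Char. 5, supporting them as a clade.
Most parsimonious ingroup topology: ((((Beta,Gamma),Epsilon),Theta),Delta).
Gamma and Beta form a cherry on this tree, so they are sister taxa.

Beta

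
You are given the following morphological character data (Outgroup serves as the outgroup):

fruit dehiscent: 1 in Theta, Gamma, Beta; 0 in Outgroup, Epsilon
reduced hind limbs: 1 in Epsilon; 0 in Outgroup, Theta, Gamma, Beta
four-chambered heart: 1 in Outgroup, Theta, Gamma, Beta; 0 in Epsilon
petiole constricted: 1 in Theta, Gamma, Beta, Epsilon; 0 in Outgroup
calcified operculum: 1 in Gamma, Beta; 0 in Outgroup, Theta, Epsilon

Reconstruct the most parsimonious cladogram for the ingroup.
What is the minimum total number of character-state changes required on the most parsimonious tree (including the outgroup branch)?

5

Character polarity is set by the outgroup: the derived state is whichever differs from the outgroup's state, so for four-chambered heart the derived state is '0', and for the remaining characters it is '1'.
fruit dehiscent (derived state '1') is shared by Beta, Gamma, and Theta — a synapomorphy uniting that clade.
reduced hind limbs: derived state '1' in Epsilon only — an autapomorphy, so it tells us nothing about relationships among taxa.
four-chambered heart: derived state '0' in Epsilon only — an autapomorphy, so it tells us nothing about relationships among taxa.
petiole constricted (derived state '1') is shared by all ingroup taxa — unites the whole ingroup.
calcified operculum: derived state '1' in Beta and Gamma only — synapomorphy for {Beta, Gamma}.
Most parsimonious ingroup topology: ((Theta,(Gamma,Beta)),Epsilon).
Changes per character on this tree: fruit dehiscent: 1; reduced hind limbs: 1; four-chambered heart: 1; petiole constricted: 1; calcified operculum: 1.
Total = 5.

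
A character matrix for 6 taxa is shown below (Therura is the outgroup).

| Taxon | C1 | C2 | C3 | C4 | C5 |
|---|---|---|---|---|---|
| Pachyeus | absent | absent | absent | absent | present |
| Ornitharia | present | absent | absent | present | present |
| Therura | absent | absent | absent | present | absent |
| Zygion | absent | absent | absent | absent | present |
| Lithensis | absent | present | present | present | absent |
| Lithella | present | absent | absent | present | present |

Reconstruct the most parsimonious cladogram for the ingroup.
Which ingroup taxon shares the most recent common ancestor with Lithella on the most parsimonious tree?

Ornitharia

Character polarity is set by the outgroup: the derived state is whichever differs from the outgroup's state, so for C4 the derived state is 'absent', and for the remaining characters it is 'present'.
C1 (derived state 'present') is shared by Lithella and Ornitharia — a synapomorphy uniting that clade.
C2 (derived state 'present') is unique to Lithensis (autapomorphy; uninformative for grouping).
C3: derived state 'present' in Lithensis only — an autapomorphy, so it tells us nothing about relationships among taxa.
C4 (derived state 'absent') is shared by Pachyeus and Zygion — a synapomorphy uniting that clade.
C5 (derived state 'present') is shared by Lithella, Ornitharia, Pachyeus, and Zygion — a synapomorphy uniting that clade.
Most parsimonious ingroup topology: (Lithensis,((Lithella,Ornitharia),(Zygion,Pachyeus))).
Lithella and Ornitharia form a cherry on this tree, so they are sister taxa.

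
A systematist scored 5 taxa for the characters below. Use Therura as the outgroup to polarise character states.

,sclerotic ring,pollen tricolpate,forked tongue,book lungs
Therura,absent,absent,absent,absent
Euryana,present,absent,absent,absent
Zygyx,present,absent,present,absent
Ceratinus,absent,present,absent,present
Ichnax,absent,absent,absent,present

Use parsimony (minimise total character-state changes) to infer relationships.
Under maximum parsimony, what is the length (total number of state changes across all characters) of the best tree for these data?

The outgroup has state 'absent' for every character, so 'present' is the derived state throughout.
sclerotic ring: derived state 'present' in Euryana and Zygyx only — synapomorphy for {Euryana, Zygyx}.
pollen tricolpate (derived state 'present') is unique to Ceratinus (autapomorphy; uninformative for grouping).
forked tongue (derived state 'present') is unique to Zygyx (autapomorphy; uninformative for grouping).
book lungs (derived state 'present') is shared by Ceratinus and Ichnax — a synapomorphy uniting that clade.
Most parsimonious ingroup topology: ((Euryana,Zygyx),(Ceratinus,Ichnax)).
Changes per character on this tree: sclerotic ring: 1; pollen tricolpate: 1; forked tongue: 1; book lungs: 1.
Total = 4.

4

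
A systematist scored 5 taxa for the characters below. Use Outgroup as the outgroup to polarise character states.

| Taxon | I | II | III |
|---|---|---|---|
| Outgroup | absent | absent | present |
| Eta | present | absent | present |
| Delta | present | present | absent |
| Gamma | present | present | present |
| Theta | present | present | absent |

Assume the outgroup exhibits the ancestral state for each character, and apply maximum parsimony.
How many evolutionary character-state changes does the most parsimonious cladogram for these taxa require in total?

3

Character polarity is set by the outgroup: the derived state is whichever differs from the outgroup's state, so for III the derived state is 'absent', and for the remaining characters it is 'present'.
All ingroup taxa share the derived state 'present' for I; it defines the ingroup but does not resolve relationships within it.
Only Delta, Gamma, and Theta show the derived state 'present' for II, supporting them as a clade.
Only Delta and Theta show the derived state 'absent' for III, supporting them as a clade.
Most parsimonious ingroup topology: (((Delta,Theta),Gamma),Eta).
Changes per character on this tree: I: 1; II: 1; III: 1.
Total = 3.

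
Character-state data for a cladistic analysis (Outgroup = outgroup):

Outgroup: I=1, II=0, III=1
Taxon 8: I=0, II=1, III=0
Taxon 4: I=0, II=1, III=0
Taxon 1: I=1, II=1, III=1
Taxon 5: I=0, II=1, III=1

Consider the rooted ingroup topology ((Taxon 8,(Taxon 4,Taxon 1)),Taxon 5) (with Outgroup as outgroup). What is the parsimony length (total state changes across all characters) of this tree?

5

Map each character onto ((Taxon 8,(Taxon 4,Taxon 1)),Taxon 5) (rooted by Outgroup) and count the minimum state changes it requires (Fitch parsimony):
I: 2; II: 1; III: 2.
Total tree length = 5.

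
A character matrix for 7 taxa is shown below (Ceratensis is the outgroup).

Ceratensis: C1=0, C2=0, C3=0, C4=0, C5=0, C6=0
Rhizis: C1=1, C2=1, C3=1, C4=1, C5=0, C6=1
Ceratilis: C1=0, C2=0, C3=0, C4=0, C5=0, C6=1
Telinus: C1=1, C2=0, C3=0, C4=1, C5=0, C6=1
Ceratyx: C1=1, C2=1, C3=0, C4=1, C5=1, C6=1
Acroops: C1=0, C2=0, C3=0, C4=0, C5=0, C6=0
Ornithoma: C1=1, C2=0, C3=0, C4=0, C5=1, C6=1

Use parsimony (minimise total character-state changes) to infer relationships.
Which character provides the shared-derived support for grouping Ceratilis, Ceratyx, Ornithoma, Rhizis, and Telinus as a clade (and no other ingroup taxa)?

C6

The outgroup has state '0' for every character, so '1' is the derived state throughout.
C1 (derived state '1') is shared by Ceratyx, Ornithoma, Rhizis, and Telinus — a synapomorphy uniting that clade.
C2: derived state '1' in Ceratyx and Rhizis only — synapomorphy for {Ceratyx, Rhizis}.
C3 (derived state '1') is unique to Rhizis (autapomorphy; uninformative for grouping).
Only Ceratyx, Rhizis, and Telinus show the derived state '1' for C4, supporting them as a clade.
C5 (state '1') occurs in Ceratyx and Ornithoma but conflicts with the nesting implied by the other characters — most parsimoniously interpreted as homoplasy.
Only Ceratilis, Ceratyx, Ornithoma, Rhizis, and Telinus show the derived state '1' for C6, supporting them as a clade.
Most parsimonious ingroup topology: (((((Rhizis,Ceratyx),Telinus),Ornithoma),Ceratilis),Acroops).
The clade {Ceratilis, Ceratyx, Ornithoma, Rhizis, Telinus} is supported by C6: its derived state '1' occurs in exactly those taxa and in no other taxon (including the outgroup).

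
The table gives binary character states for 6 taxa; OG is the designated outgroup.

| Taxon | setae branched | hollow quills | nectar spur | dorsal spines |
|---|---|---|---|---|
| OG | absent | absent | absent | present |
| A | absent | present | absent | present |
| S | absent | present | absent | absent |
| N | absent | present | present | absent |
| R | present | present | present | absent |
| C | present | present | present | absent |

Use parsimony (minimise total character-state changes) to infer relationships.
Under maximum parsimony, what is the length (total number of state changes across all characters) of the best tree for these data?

4

Character polarity is set by the outgroup: the derived state is whichever differs from the outgroup's state, so for dorsal spines the derived state is 'absent', and for the remaining characters it is 'present'.
setae branched: derived state 'present' in C and R only — synapomorphy for {C, R}.
hollow quills (derived state 'present') is shared by all ingroup taxa — unites the whole ingroup.
Only C, N, and R show the derived state 'present' for nectar spur, supporting them as a clade.
dorsal spines: derived state 'absent' in C, N, R, and S only — synapomorphy for {C, N, R, S}.
Most parsimonious ingroup topology: (A,(S,(N,(R,C)))).
Changes per character on this tree: setae branched: 1; hollow quills: 1; nectar spur: 1; dorsal spines: 1.
Total = 4.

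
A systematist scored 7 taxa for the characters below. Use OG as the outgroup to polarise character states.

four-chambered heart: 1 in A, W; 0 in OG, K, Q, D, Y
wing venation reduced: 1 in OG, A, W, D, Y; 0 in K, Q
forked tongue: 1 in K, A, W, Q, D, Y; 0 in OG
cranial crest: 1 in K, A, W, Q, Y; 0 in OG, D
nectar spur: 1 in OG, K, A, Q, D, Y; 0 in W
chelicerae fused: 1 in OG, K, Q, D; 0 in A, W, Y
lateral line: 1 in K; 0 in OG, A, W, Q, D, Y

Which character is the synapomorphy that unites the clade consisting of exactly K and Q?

Character polarity is set by the outgroup: the derived state is whichever differs from the outgroup's state, so for wing venation reduced, nectar spur, chelicerae fused the derived state is '0', and for the remaining characters it is '1'.
four-chambered heart: derived state '1' in A and W only — synapomorphy for {A, W}.
wing venation reduced (derived state '0') is shared by K and Q — a synapomorphy uniting that clade.
All ingroup taxa share the derived state '1' for forked tongue; it defines the ingroup but does not resolve relationships within it.
cranial crest: derived state '1' in A, K, Q, W, and Y only — synapomorphy for {A, K, Q, W, Y}.
nectar spur (derived state '0') is unique to W (autapomorphy; uninformative for grouping).
chelicerae fused (derived state '0') is shared by A, W, and Y — a synapomorphy uniting that clade.
lateral line (derived state '1') is unique to K (autapomorphy; uninformative for grouping).
Most parsimonious ingroup topology: (((K,Q),((A,W),Y)),D).
The clade {K, Q} is supported by wing venation reduced: its derived state '0' occurs in exactly those taxa and in no other taxon (including the outgroup).

wing venation reduced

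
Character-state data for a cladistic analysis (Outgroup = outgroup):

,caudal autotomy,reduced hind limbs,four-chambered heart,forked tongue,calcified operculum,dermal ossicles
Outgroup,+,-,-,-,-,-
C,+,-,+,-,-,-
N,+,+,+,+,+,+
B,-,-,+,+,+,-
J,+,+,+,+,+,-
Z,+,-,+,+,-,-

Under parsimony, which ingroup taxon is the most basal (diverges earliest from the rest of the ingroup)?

C

Character polarity is set by the outgroup: the derived state is whichever differs from the outgroup's state, so for caudal autotomy the derived state is '-', and for the remaining characters it is '+'.
caudal autotomy: derived state '-' in B only — an autapomorphy, so it tells us nothing about relationships among taxa.
reduced hind limbs (derived state '+') is shared by J and N — a synapomorphy uniting that clade.
All ingroup taxa share the derived state '+' for four-chambered heart; it defines the ingroup but does not resolve relationships within it.
Only B, J, N, and Z show the derived state '+' for forked tongue, supporting them as a clade.
Only B, J, and N show the derived state '+' for calcified operculum, supporting them as a clade.
dermal ossicles: derived state '+' in N only — an autapomorphy, so it tells us nothing about relationships among taxa.
Most parsimonious ingroup topology: (C,(((N,J),B),Z)).
C is sister to the clade containing all other ingroup taxa, so it is the earliest-diverging (most basal) ingroup lineage.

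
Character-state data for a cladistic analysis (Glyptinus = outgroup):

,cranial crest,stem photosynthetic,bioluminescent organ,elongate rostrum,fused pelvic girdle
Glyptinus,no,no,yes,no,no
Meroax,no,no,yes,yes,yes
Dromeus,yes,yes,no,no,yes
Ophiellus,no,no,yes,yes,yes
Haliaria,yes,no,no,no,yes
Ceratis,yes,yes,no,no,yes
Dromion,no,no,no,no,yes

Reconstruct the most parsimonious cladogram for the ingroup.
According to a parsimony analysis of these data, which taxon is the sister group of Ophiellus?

Meroax

Character polarity is set by the outgroup: the derived state is whichever differs from the outgroup's state, so for bioluminescent organ the derived state is 'no', and for the remaining characters it is 'yes'.
cranial crest: derived state 'yes' in Ceratis, Dromeus, and Haliaria only — synapomorphy for {Ceratis, Dromeus, Haliaria}.
stem photosynthetic: derived state 'yes' in Ceratis and Dromeus only — synapomorphy for {Ceratis, Dromeus}.
bioluminescent organ: derived state 'no' in Ceratis, Dromeus, Dromion, and Haliaria only — synapomorphy for {Ceratis, Dromeus, Dromion, Haliaria}.
Only Meroax and Ophiellus show the derived state 'yes' for elongate rostrum, supporting them as a clade.
fused pelvic girdle (derived state 'yes') is shared by all ingroup taxa — unites the whole ingroup.
Most parsimonious ingroup topology: ((Meroax,Ophiellus),(((Dromeus,Ceratis),Haliaria),Dromion)).
Ophiellus and Meroax form a cherry on this tree, so they are sister taxa.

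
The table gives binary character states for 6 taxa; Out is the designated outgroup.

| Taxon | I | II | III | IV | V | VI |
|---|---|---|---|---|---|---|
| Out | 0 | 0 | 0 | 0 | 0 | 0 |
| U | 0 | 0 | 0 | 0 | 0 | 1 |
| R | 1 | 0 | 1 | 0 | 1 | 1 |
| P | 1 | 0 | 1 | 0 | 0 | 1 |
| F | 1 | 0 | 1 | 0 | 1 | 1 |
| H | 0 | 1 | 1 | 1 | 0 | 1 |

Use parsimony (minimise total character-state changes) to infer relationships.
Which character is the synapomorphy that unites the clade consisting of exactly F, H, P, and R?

The outgroup has state '0' for every character, so '1' is the derived state throughout.
I (derived state '1') is shared by F, P, and R — a synapomorphy uniting that clade.
II: derived state '1' in H only — an autapomorphy, so it tells us nothing about relationships among taxa.
Only F, H, P, and R show the derived state '1' for III, supporting them as a clade.
IV (derived state '1') is unique to H (autapomorphy; uninformative for grouping).
Only F and R show the derived state '1' for V, supporting them as a clade.
VI (derived state '1') is shared by all ingroup taxa — unites the whole ingroup.
Most parsimonious ingroup topology: (U,(((R,F),P),H)).
The clade {F, H, P, R} is supported by III: its derived state '1' occurs in exactly those taxa and in no other taxon (including the outgroup).

III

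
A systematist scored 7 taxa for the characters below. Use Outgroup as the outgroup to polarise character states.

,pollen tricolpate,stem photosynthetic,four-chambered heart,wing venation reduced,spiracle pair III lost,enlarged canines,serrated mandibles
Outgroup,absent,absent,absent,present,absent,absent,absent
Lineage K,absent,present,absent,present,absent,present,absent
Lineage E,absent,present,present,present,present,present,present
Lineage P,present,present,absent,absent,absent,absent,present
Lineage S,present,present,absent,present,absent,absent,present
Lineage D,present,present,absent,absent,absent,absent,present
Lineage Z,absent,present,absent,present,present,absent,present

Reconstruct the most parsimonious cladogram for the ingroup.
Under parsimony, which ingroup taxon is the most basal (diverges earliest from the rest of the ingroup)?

Lineage K

Character polarity is set by the outgroup: the derived state is whichever differs from the outgroup's state, so for wing venation reduced the derived state is 'absent', and for the remaining characters it is 'present'.
pollen tricolpate (derived state 'present') is shared by Lineage D, Lineage P, and Lineage S — a synapomorphy uniting that clade.
stem photosynthetic (derived state 'present') is shared by all ingroup taxa — unites the whole ingroup.
four-chambered heart: derived state 'present' in Lineage E only — an autapomorphy, so it tells us nothing about relationships among taxa.
wing venation reduced: derived state 'absent' in Lineage D and Lineage P only — synapomorphy for {Lineage D, Lineage P}.
spiracle pair III lost: derived state 'present' in Lineage E and Lineage Z only — synapomorphy for {Lineage E, Lineage Z}.
enlarged canines groups Lineage E and Lineage K, which is incompatible with the clades supported by the remaining characters; treating it as convergent (homoplasy) costs fewer steps than any alternative tree.
Only Lineage D, Lineage E, Lineage P, Lineage S, and Lineage Z show the derived state 'present' for serrated mandibles, supporting them as a clade.
Most parsimonious ingroup topology: (Lineage K,((Lineage E,Lineage Z),((Lineage P,Lineage D),Lineage S))).
Lineage K is sister to the clade containing all other ingroup taxa, so it is the earliest-diverging (most basal) ingroup lineage.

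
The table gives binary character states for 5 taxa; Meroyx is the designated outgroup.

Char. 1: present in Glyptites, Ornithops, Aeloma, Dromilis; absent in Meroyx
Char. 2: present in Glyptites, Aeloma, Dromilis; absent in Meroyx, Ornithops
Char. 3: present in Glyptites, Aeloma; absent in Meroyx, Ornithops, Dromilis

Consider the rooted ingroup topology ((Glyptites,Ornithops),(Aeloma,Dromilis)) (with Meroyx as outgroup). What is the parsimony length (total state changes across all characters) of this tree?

5

Map each character onto ((Glyptites,Ornithops),(Aeloma,Dromilis)) (rooted by Meroyx) and count the minimum state changes it requires (Fitch parsimony):
Char. 1: 1; Char. 2: 2; Char. 3: 2.
Total tree length = 5.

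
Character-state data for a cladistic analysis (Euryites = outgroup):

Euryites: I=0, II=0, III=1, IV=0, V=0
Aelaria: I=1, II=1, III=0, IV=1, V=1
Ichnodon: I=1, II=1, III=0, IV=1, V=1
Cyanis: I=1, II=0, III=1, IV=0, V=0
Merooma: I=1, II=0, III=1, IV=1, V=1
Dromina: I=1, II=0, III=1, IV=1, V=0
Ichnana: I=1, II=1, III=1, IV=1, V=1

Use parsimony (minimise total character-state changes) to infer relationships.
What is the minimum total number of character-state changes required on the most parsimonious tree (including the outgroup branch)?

Character polarity is set by the outgroup: the derived state is whichever differs from the outgroup's state, so for III the derived state is '0', and for the remaining characters it is '1'.
All ingroup taxa share the derived state '1' for I; it defines the ingroup but does not resolve relationships within it.
Only Aelaria, Ichnana, and Ichnodon show the derived state '1' for II, supporting them as a clade.
Only Aelaria and Ichnodon show the derived state '0' for III, supporting them as a clade.
Only Aelaria, Dromina, Ichnana, Ichnodon, and Merooma show the derived state '1' for IV, supporting them as a clade.
V: derived state '1' in Aelaria, Ichnana, Ichnodon, and Merooma only — synapomorphy for {Aelaria, Ichnana, Ichnodon, Merooma}.
Most parsimonious ingroup topology: (((((Aelaria,Ichnodon),Ichnana),Merooma),Dromina),Cyanis).
Changes per character on this tree: I: 1; II: 1; III: 1; IV: 1; V: 1.
Total = 5.

5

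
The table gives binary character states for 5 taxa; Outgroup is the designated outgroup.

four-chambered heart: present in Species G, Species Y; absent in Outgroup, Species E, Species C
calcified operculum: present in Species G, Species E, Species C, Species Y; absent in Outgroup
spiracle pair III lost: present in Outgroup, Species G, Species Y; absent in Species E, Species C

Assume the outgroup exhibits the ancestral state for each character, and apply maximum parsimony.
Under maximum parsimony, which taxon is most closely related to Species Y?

Character polarity is set by the outgroup: the derived state is whichever differs from the outgroup's state, so for spiracle pair III lost the derived state is 'absent', and for the remaining characters it is 'present'.
four-chambered heart: derived state 'present' in Species G and Species Y only — synapomorphy for {Species G, Species Y}.
calcified operculum (derived state 'present') is shared by all ingroup taxa — unites the whole ingroup.
spiracle pair III lost: derived state 'absent' in Species C and Species E only — synapomorphy for {Species C, Species E}.
Most parsimonious ingroup topology: ((Species G,Species Y),(Species E,Species C)).
Species Y and Species G form a cherry on this tree, so they are sister taxa.

Species G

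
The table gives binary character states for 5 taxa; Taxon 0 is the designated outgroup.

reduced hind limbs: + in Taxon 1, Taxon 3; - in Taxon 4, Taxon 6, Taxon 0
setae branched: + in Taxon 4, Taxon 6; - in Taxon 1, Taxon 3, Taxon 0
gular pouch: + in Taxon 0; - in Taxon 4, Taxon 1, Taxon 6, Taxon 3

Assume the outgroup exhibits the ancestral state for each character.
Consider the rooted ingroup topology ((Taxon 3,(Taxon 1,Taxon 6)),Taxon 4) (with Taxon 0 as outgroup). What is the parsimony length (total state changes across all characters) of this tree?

Map each character onto ((Taxon 3,(Taxon 1,Taxon 6)),Taxon 4) (rooted by Taxon 0) and count the minimum state changes it requires (Fitch parsimony):
reduced hind limbs: 2; setae branched: 2; gular pouch: 1.
Total tree length = 5.

5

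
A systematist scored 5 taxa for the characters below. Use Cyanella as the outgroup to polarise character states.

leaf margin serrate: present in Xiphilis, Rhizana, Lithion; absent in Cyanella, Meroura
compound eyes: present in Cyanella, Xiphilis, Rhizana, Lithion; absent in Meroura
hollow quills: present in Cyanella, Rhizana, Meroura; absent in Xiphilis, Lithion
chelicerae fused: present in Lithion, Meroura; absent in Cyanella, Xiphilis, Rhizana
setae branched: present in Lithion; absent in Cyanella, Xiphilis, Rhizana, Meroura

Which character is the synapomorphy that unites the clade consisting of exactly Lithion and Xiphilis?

Character polarity is set by the outgroup: the derived state is whichever differs from the outgroup's state, so for compound eyes, hollow quills the derived state is 'absent', and for the remaining characters it is 'present'.
leaf margin serrate (derived state 'present') is shared by Lithion, Rhizana, and Xiphilis — a synapomorphy uniting that clade.
compound eyes (derived state 'absent') is unique to Meroura (autapomorphy; uninformative for grouping).
Only Lithion and Xiphilis show the derived state 'absent' for hollow quills, supporting them as a clade.
chelicerae fused groups Lithion and Meroura, which is incompatible with the clades supported by the remaining characters; treating it as convergent (homoplasy) costs fewer steps than any alternative tree.
setae branched (derived state 'present') is unique to Lithion (autapomorphy; uninformative for grouping).
Most parsimonious ingroup topology: (((Xiphilis,Lithion),Rhizana),Meroura).
The clade {Lithion, Xiphilis} is supported by hollow quills: its derived state 'absent' occurs in exactly those taxa and in no other taxon (including the outgroup).

hollow quills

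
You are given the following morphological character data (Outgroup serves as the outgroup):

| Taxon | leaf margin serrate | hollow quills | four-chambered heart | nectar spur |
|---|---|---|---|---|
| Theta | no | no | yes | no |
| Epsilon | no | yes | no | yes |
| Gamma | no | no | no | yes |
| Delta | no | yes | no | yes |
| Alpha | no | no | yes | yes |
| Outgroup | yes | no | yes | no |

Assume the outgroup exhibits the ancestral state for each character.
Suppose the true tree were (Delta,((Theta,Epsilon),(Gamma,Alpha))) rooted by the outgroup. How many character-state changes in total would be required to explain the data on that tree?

8

Map each character onto (Delta,((Theta,Epsilon),(Gamma,Alpha))) (rooted by Outgroup) and count the minimum state changes it requires (Fitch parsimony):
leaf margin serrate: 1; hollow quills: 2; four-chambered heart: 3; nectar spur: 2.
Total tree length = 8.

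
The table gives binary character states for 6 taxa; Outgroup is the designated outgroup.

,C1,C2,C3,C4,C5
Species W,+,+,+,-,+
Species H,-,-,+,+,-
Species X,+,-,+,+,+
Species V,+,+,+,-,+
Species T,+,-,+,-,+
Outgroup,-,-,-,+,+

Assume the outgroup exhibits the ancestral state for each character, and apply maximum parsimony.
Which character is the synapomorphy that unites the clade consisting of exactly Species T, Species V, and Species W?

C4

Character polarity is set by the outgroup: the derived state is whichever differs from the outgroup's state, so for C4, C5 the derived state is '-', and for the remaining characters it is '+'.
C1: derived state '+' in Species T, Species V, Species W, and Species X only — synapomorphy for {Species T, Species V, Species W, Species X}.
Only Species V and Species W show the derived state '+' for C2, supporting them as a clade.
C3 (derived state '+') is shared by all ingroup taxa — unites the whole ingroup.
C4: derived state '-' in Species T, Species V, and Species W only — synapomorphy for {Species T, Species V, Species W}.
C5: derived state '-' in Species H only — an autapomorphy, so it tells us nothing about relationships among taxa.
Most parsimonious ingroup topology: ((((Species V,Species W),Species T),Species X),Species H).
The clade {Species T, Species V, Species W} is supported by C4: its derived state '-' occurs in exactly those taxa and in no other taxon (including the outgroup).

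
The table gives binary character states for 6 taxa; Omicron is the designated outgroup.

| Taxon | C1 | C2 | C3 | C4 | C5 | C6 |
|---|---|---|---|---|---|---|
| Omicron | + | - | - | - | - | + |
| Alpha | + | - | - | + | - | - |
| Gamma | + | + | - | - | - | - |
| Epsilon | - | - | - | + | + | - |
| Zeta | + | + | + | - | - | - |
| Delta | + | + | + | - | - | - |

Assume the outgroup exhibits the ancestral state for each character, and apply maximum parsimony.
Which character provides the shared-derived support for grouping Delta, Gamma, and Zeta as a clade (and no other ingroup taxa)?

C2

Character polarity is set by the outgroup: the derived state is whichever differs from the outgroup's state, so for C1, C6 the derived state is '-', and for the remaining characters it is '+'.
C1 (derived state '-') is unique to Epsilon (autapomorphy; uninformative for grouping).
C2 (derived state '+') is shared by Delta, Gamma, and Zeta — a synapomorphy uniting that clade.
Only Delta and Zeta show the derived state '+' for C3, supporting them as a clade.
C4: derived state '+' in Alpha and Epsilon only — synapomorphy for {Alpha, Epsilon}.
C5: derived state '+' in Epsilon only — an autapomorphy, so it tells us nothing about relationships among taxa.
C6 (derived state '-') is shared by all ingroup taxa — unites the whole ingroup.
Most parsimonious ingroup topology: ((Alpha,Epsilon),(Gamma,(Zeta,Delta))).
The clade {Delta, Gamma, Zeta} is supported by C2: its derived state '+' occurs in exactly those taxa and in no other taxon (including the outgroup).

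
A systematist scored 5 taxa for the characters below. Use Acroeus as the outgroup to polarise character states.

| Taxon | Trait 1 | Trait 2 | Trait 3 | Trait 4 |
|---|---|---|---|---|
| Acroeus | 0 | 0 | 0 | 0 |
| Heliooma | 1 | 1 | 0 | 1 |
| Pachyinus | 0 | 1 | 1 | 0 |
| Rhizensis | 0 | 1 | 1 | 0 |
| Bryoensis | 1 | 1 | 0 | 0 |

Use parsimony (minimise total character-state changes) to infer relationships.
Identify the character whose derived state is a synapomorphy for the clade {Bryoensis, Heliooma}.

The outgroup has state '0' for every character, so '1' is the derived state throughout.
Only Bryoensis and Heliooma show the derived state '1' for Trait 1, supporting them as a clade.
Trait 2 (derived state '1') is shared by all ingroup taxa — unites the whole ingroup.
Trait 3 (derived state '1') is shared by Pachyinus and Rhizensis — a synapomorphy uniting that clade.
Trait 4: derived state '1' in Heliooma only — an autapomorphy, so it tells us nothing about relationships among taxa.
Most parsimonious ingroup topology: ((Heliooma,Bryoensis),(Pachyinus,Rhizensis)).
The clade {Bryoensis, Heliooma} is supported by Trait 1: its derived state '1' occurs in exactly those taxa and in no other taxon (including the outgroup).

Trait 1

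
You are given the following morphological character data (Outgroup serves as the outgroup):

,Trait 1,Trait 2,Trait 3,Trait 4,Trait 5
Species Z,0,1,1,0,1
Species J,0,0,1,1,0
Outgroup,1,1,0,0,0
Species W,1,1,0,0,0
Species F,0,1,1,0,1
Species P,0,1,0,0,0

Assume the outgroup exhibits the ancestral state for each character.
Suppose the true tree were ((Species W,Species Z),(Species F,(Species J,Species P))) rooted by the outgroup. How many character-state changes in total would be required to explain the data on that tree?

9

Map each character onto ((Species W,Species Z),(Species F,(Species J,Species P))) (rooted by Outgroup) and count the minimum state changes it requires (Fitch parsimony):
Trait 1: 2; Trait 2: 1; Trait 3: 3; Trait 4: 1; Trait 5: 2.
Total tree length = 9.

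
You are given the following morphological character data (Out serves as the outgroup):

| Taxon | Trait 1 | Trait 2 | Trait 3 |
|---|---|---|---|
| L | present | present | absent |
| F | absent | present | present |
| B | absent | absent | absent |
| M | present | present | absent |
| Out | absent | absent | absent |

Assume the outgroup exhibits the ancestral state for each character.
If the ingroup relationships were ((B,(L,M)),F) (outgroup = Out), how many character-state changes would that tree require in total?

4

Map each character onto ((B,(L,M)),F) (rooted by Out) and count the minimum state changes it requires (Fitch parsimony):
Trait 1: 1; Trait 2: 2; Trait 3: 1.
Total tree length = 4.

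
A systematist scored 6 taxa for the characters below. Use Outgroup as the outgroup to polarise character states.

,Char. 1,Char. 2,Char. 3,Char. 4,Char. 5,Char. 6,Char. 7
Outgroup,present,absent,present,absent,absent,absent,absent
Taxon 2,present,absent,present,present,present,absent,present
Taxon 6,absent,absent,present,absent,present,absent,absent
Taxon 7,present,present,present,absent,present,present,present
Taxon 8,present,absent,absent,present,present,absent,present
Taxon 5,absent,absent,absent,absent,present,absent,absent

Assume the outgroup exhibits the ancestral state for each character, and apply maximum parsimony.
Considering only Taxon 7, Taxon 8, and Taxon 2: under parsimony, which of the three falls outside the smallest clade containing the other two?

Character polarity is set by the outgroup: the derived state is whichever differs from the outgroup's state, so for Char. 1, Char. 3 the derived state is 'absent', and for the remaining characters it is 'present'.
Char. 1 (derived state 'absent') is shared by Taxon 5 and Taxon 6 — a synapomorphy uniting that clade.
Char. 2: derived state 'present' in Taxon 7 only — an autapomorphy, so it tells us nothing about relationships among taxa.
Char. 3 (state 'absent') occurs in Taxon 5 and Taxon 8 but conflicts with the nesting implied by the other characters — most parsimoniously interpreted as homoplasy.
Only Taxon 2 and Taxon 8 show the derived state 'present' for Char. 4, supporting them as a clade.
Char. 5 (derived state 'present') is shared by all ingroup taxa — unites the whole ingroup.
Char. 6 (derived state 'present') is unique to Taxon 7 (autapomorphy; uninformative for grouping).
Only Taxon 2, Taxon 7, and Taxon 8 show the derived state 'present' for Char. 7, supporting them as a clade.
Most parsimonious ingroup topology: (((Taxon 2,Taxon 8),Taxon 7),(Taxon 6,Taxon 5)).
Taxon 8 and Taxon 2 share a more recent common ancestor with each other than either does with Taxon 7, so Taxon 7 is the least closely related of the three.

Taxon 7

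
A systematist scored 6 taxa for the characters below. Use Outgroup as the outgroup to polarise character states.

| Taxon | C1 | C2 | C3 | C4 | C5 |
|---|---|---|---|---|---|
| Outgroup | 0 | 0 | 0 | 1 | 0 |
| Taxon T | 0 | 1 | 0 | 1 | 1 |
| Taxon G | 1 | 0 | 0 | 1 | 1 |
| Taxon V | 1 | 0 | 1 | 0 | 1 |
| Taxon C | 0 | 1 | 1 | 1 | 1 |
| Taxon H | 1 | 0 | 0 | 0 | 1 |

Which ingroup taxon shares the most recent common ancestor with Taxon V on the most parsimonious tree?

Taxon H

Character polarity is set by the outgroup: the derived state is whichever differs from the outgroup's state, so for C4 the derived state is '0', and for the remaining characters it is '1'.
C1 (derived state '1') is shared by Taxon G, Taxon H, and Taxon V — a synapomorphy uniting that clade.
C2: derived state '1' in Taxon C and Taxon T only — synapomorphy for {Taxon C, Taxon T}.
C3 (state '1') occurs in Taxon C and Taxon V but conflicts with the nesting implied by the other characters — most parsimoniously interpreted as homoplasy.
C4 (derived state '0') is shared by Taxon H and Taxon V — a synapomorphy uniting that clade.
C5 (derived state '1') is shared by all ingroup taxa — unites the whole ingroup.
Most parsimonious ingroup topology: ((Taxon T,Taxon C),(Taxon G,(Taxon V,Taxon H))).
Taxon V and Taxon H form a cherry on this tree, so they are sister taxa.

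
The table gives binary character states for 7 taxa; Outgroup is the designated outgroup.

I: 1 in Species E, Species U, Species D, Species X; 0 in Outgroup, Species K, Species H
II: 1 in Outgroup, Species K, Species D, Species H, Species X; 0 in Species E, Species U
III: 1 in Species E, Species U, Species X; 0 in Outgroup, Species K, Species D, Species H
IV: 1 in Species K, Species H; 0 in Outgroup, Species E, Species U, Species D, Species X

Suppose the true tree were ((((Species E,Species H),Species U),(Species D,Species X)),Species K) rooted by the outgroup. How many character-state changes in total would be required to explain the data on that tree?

9

Map each character onto ((((Species E,Species H),Species U),(Species D,Species X)),Species K) (rooted by Outgroup) and count the minimum state changes it requires (Fitch parsimony):
I: 2; II: 2; III: 3; IV: 2.
Total tree length = 9.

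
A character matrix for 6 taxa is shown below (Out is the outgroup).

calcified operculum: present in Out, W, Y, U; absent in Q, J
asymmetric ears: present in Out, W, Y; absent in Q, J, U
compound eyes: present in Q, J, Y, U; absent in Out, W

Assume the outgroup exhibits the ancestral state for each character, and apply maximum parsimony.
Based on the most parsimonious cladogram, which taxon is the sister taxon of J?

Character polarity is set by the outgroup: the derived state is whichever differs from the outgroup's state, so for calcified operculum, asymmetric ears the derived state is 'absent', and for the remaining characters it is 'present'.
calcified operculum: derived state 'absent' in J and Q only — synapomorphy for {J, Q}.
Only J, Q, and U show the derived state 'absent' for asymmetric ears, supporting them as a clade.
Only J, Q, U, and Y show the derived state 'present' for compound eyes, supporting them as a clade.
Most parsimonious ingroup topology: ((((Q,J),U),Y),W).
J and Q form a cherry on this tree, so they are sister taxa.

Q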